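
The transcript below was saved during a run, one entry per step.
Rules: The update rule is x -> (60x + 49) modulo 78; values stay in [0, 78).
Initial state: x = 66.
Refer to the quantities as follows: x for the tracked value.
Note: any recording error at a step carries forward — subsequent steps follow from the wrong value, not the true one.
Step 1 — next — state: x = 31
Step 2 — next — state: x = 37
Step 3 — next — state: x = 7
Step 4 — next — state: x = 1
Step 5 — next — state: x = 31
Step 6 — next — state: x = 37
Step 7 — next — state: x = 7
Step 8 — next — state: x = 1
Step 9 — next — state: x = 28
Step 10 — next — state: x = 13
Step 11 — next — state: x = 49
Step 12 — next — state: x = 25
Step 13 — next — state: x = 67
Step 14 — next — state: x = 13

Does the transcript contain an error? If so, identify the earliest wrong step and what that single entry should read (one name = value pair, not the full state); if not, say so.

step 9, x = 31

Recomputing the run from the initial state:
step 1: x = 31
step 2: x = 37
step 3: x = 7
step 4: x = 1
step 5: x = 31
step 6: x = 37
step 7: x = 7
step 8: x = 1
step 9: x = 31
step 10: x = 37
step 11: x = 7
step 12: x = 1
step 13: x = 31
step 14: x = 37
The first disagreement with the transcript is at step 9, where the value should be x = 31.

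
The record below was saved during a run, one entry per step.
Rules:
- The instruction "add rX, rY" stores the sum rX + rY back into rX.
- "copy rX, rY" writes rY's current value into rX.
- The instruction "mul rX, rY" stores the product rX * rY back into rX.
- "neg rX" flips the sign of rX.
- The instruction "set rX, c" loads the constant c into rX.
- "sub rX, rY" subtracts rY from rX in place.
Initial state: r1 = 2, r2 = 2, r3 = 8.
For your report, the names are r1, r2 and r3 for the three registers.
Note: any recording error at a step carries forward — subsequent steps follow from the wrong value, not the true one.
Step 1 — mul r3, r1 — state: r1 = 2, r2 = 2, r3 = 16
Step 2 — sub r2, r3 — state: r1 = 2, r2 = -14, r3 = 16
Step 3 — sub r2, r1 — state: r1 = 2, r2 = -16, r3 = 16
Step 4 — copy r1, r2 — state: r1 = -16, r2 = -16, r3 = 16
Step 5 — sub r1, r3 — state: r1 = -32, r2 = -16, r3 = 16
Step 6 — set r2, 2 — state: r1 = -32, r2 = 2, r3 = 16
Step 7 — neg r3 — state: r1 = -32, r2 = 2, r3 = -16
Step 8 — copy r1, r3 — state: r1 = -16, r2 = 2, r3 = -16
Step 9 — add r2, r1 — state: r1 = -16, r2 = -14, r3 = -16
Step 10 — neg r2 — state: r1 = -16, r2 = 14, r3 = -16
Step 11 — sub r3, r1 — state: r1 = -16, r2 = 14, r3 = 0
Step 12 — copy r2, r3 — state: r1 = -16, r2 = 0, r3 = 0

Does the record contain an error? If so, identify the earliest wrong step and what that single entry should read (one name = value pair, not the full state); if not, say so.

no error

step 1: r3 = 8 * 2 = 16 -> checks out
step 2: r2 = 2 - 16 = -14 -> exactly as logged
step 3: r2 = -14 - 2 = -16 -> same as recorded
step 4: r1 = -16 -> in agreement
step 5: r1 = -16 - 16 = -32 -> consistent with the record
step 6: r2 = 2 -> checks out
step 7: r3 = -(16) = -16 -> confirmed correct
step 8: r1 = -16 -> no discrepancy
step 9: r2 = 2 + -16 = -14 -> checks out
step 10: r2 = -(-14) = 14 -> in agreement
step 11: r3 = -16 - -16 = 0 -> verified
step 12: r2 = 0 -> in agreement
All steps check out; nothing to correct.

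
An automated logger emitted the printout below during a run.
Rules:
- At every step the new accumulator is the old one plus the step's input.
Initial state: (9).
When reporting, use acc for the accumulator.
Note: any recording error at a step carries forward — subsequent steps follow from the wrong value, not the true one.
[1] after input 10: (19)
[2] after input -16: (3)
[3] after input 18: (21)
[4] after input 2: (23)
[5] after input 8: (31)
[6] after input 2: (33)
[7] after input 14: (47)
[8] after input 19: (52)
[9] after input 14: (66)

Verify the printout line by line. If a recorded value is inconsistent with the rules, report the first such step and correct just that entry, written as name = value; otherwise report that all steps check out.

step 8, acc = 66

1. acc = 9 + 10 = 19 (verified)
2. acc = 19 + -16 = 3 (no discrepancy)
3. acc = 3 + 18 = 21 (consistent with the printout)
4. acc = 21 + 2 = 23 (in agreement)
5. acc = 23 + 8 = 31 (checks out)
6. acc = 31 + 2 = 33 (same as recorded)
7. acc = 33 + 14 = 47 (same as recorded)
8. acc = 47 + 19 = 66 (the printout disagrees here)
That makes step 8 the first incorrect line — acc = 66 is what it should show.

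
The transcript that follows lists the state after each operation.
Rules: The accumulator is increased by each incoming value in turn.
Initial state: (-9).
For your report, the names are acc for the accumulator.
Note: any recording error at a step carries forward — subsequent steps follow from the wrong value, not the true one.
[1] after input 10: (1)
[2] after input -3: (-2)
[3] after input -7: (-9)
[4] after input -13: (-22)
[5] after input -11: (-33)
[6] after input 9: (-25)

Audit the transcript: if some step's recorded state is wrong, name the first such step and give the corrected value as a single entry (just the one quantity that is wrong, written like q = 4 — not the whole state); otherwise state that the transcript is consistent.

1. acc = -9 + 10 = 1 (consistent with the transcript)
2. acc = 1 + -3 = -2 (in agreement)
3. acc = -2 + -7 = -9 (checks out)
4. acc = -9 + -13 = -22 (exactly as logged)
5. acc = -22 + -11 = -33 (no discrepancy)
6. acc = -33 + 9 = -24 (a discrepancy with the transcript)
Conclusion: step 6 carries the first error; the entry should be acc = -24.

step 6, acc = -24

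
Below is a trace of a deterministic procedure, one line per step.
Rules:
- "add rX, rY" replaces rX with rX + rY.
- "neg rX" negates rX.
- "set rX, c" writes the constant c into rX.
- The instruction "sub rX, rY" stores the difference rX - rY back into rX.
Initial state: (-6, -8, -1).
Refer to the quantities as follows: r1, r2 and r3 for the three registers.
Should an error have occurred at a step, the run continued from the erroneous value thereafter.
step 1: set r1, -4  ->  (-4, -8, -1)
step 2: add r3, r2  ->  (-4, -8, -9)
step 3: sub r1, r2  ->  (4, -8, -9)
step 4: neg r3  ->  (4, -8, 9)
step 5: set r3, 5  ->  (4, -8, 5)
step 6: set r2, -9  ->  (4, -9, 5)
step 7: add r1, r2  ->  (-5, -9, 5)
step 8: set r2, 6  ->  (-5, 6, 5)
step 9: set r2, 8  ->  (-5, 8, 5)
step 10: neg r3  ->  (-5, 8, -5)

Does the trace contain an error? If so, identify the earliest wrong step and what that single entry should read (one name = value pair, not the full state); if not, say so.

no error

Step 1: r1 = -4 — checks out.
Step 2: r3 = -1 + -8 = -9 — in agreement.
Step 3: r1 = -4 - -8 = 4 — matches.
Step 4: r3 = -(-9) = 9 — same as recorded.
Step 5: r3 = 5 — confirmed correct.
Step 6: r2 = -9 — in agreement.
Step 7: r1 = 4 + -9 = -5 — same as recorded.
Step 8: r2 = 6 — same as recorded.
Step 9: r2 = 8 — confirmed correct.
Step 10: r3 = -(5) = -5 — checks out.
All steps check out; nothing to correct.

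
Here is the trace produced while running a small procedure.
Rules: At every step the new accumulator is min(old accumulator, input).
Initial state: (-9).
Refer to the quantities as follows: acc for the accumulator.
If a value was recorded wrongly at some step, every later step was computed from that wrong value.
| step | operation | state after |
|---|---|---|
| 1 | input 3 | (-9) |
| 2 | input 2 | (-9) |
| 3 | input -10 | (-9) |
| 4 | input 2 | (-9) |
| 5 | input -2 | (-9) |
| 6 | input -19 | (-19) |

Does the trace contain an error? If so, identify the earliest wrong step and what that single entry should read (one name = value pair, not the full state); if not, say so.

step 3, acc = -10

Recomputing the run from the initial state:
step 1: acc = -9
step 2: acc = -9
step 3: acc = -10
step 4: acc = -10
step 5: acc = -10
step 6: acc = -19
The first disagreement with the trace is at step 3, where the value should be acc = -10.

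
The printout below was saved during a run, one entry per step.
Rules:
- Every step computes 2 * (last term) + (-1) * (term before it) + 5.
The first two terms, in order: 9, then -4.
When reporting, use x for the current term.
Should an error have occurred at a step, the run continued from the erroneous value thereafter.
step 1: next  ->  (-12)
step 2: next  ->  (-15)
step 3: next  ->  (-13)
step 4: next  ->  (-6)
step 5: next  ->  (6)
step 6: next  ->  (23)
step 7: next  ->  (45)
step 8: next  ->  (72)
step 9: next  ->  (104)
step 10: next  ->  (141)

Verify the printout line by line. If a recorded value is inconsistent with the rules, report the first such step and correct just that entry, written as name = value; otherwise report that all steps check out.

step 1: x = 2*(-4) + (-1)*(9) + (5) = -12 -> consistent with the printout
step 2: x = 2*(-12) + (-1)*(-4) + (5) = -15 -> agrees with the printout
step 3: x = 2*(-15) + (-1)*(-12) + (5) = -13 -> verified
step 4: x = 2*(-13) + (-1)*(-15) + (5) = -6 -> agrees with the printout
step 5: x = 2*(-6) + (-1)*(-13) + (5) = 6 -> same as recorded
step 6: x = 2*(6) + (-1)*(-6) + (5) = 23 -> no discrepancy
step 7: x = 2*(23) + (-1)*(6) + (5) = 45 -> exactly as logged
step 8: x = 2*(45) + (-1)*(23) + (5) = 72 -> verified
step 9: x = 2*(72) + (-1)*(45) + (5) = 104 -> no discrepancy
step 10: x = 2*(104) + (-1)*(72) + (5) = 141 -> consistent with the printout
The recomputation confirms every line.

no error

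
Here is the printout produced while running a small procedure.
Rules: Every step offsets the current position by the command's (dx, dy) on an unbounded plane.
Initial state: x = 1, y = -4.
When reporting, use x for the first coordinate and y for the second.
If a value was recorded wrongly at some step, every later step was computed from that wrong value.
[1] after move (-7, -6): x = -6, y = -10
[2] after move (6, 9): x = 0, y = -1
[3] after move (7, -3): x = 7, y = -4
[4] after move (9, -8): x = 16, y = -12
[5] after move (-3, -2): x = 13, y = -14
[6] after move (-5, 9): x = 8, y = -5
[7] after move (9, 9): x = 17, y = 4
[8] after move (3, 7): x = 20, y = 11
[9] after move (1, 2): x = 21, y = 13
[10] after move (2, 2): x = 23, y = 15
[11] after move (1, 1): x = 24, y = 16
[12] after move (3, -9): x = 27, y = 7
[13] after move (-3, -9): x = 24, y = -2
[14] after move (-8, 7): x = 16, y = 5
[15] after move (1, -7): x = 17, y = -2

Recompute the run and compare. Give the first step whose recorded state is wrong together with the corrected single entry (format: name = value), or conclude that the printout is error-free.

no error

step 1: x = 1 + (-7) = -6, y = -4 + (-6) = -10 -> consistent with the printout
step 2: x = -6 + (6) = 0, y = -10 + (9) = -1 -> no discrepancy
step 3: x = 0 + (7) = 7, y = -1 + (-3) = -4 -> verified
step 4: x = 7 + (9) = 16, y = -4 + (-8) = -12 -> consistent with the printout
step 5: x = 16 + (-3) = 13, y = -12 + (-2) = -14 -> exactly as logged
step 6: x = 13 + (-5) = 8, y = -14 + (9) = -5 -> matches
step 7: x = 8 + (9) = 17, y = -5 + (9) = 4 -> verified
step 8: x = 17 + (3) = 20, y = 4 + (7) = 11 -> in agreement
step 9: x = 20 + (1) = 21, y = 11 + (2) = 13 -> same as recorded
step 10: x = 21 + (2) = 23, y = 13 + (2) = 15 -> agrees with the printout
step 11: x = 23 + (1) = 24, y = 15 + (1) = 16 -> exactly as logged
step 12: x = 24 + (3) = 27, y = 16 + (-9) = 7 -> verified
step 13: x = 27 + (-3) = 24, y = 7 + (-9) = -2 -> agrees with the printout
step 14: x = 24 + (-8) = 16, y = -2 + (7) = 5 -> no discrepancy
step 15: x = 16 + (1) = 17, y = 5 + (-7) = -2 -> no discrepancy
No step deviates from the rules.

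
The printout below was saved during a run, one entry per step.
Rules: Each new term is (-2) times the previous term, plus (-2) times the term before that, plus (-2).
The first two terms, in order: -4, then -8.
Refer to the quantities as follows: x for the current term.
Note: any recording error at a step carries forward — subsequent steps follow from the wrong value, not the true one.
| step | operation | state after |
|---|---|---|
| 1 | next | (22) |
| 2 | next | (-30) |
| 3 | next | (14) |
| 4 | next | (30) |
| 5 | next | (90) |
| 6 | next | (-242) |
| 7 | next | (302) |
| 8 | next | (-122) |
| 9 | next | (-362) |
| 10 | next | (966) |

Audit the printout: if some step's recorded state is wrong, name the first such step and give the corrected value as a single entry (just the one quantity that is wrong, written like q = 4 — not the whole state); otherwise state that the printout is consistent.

step 1: x = -2*(-8) + (-2)*(-4) + (-2) = 22 -> verified
step 2: x = -2*(22) + (-2)*(-8) + (-2) = -30 -> agrees with the printout
step 3: x = -2*(-30) + (-2)*(22) + (-2) = 14 -> no discrepancy
step 4: x = -2*(14) + (-2)*(-30) + (-2) = 30 -> confirmed correct
step 5: x = -2*(30) + (-2)*(14) + (-2) = -90 -> a discrepancy with the printout
First deviation found at step 5; the corrected entry is x = -90.

step 5, x = -90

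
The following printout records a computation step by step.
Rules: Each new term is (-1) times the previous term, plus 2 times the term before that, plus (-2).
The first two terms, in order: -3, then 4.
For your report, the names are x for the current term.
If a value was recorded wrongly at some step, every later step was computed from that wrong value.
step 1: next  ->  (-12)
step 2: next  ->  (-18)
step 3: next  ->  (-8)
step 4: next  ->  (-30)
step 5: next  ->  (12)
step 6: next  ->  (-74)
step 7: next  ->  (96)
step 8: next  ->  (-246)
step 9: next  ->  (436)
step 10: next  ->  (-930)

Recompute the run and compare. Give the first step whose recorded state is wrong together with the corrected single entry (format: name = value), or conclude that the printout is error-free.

step 2, x = 18

step 1: x = -1*(4) + (2)*(-3) + (-2) = -12 -> checks out
step 2: x = -1*(-12) + (2)*(4) + (-2) = 18 -> the printout disagrees here
Conclusion: step 2 carries the first error; the entry should be x = 18.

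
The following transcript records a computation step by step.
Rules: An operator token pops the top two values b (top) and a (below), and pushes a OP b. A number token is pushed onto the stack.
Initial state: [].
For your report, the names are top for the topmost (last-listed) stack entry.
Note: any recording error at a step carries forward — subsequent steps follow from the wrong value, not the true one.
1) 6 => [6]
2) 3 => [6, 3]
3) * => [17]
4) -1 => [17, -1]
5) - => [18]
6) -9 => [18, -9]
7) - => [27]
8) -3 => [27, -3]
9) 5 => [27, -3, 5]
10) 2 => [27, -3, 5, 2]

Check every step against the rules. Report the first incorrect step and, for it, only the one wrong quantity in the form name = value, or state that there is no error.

1. push 6: top = 6 (no discrepancy)
2. push 3: top = 3 (no discrepancy)
3. 6 * 3 = 18 (first mismatch against the transcript)
First deviation found at step 3; the corrected entry is top = 18.

step 3, top = 18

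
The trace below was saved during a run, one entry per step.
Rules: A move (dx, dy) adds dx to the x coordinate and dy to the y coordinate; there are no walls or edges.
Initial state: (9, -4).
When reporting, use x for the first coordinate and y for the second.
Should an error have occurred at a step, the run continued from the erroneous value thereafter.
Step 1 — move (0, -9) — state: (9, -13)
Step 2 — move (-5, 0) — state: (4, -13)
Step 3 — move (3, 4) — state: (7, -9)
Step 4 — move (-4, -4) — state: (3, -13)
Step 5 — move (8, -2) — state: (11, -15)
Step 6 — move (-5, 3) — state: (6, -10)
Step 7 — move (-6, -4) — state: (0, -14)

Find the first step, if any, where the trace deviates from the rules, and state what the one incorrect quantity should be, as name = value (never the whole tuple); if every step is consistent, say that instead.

Step 1: x = 9 + (0) = 9, y = -4 + (-9) = -13 — verified.
Step 2: x = 9 + (-5) = 4, y = -13 + (0) = -13 — confirmed correct.
Step 3: x = 4 + (3) = 7, y = -13 + (4) = -9 — exactly as logged.
Step 4: x = 7 + (-4) = 3, y = -9 + (-4) = -13 — matches.
Step 5: x = 3 + (8) = 11, y = -13 + (-2) = -15 — confirmed correct.
Step 6: x = 11 + (-5) = 6, y = -15 + (3) = -12 — the entry is off here.
First deviation found at step 6; the corrected entry is y = -12.

step 6, y = -12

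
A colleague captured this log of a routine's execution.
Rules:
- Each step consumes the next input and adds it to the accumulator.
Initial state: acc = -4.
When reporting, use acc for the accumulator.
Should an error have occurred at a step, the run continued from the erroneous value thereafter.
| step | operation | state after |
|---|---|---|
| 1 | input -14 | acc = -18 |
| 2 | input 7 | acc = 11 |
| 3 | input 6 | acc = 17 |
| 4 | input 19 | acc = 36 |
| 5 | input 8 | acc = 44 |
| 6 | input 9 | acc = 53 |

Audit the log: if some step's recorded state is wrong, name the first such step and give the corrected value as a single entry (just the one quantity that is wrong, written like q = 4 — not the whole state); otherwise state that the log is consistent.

step 2, acc = -11

Recomputing the run from the initial state:
step 1: acc = -18
step 2: acc = -11
step 3: acc = -5
step 4: acc = 14
step 5: acc = 22
step 6: acc = 31
The first disagreement with the log is at step 2, where the value should be acc = -11.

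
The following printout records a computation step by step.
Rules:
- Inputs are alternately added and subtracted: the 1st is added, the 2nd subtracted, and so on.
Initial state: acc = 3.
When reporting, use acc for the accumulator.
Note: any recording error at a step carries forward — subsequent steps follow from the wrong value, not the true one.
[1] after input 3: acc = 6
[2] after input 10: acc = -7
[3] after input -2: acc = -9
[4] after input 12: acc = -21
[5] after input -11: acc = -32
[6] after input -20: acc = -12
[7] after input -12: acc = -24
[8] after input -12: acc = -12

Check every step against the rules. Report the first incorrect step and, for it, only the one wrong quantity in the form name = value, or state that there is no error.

step 2, acc = -4

Recomputing the run from the initial state:
step 1: acc = 6
step 2: acc = -4
step 3: acc = -6
step 4: acc = -18
step 5: acc = -29
step 6: acc = -9
step 7: acc = -21
step 8: acc = -9
The first disagreement with the printout is at step 2, where the value should be acc = -4.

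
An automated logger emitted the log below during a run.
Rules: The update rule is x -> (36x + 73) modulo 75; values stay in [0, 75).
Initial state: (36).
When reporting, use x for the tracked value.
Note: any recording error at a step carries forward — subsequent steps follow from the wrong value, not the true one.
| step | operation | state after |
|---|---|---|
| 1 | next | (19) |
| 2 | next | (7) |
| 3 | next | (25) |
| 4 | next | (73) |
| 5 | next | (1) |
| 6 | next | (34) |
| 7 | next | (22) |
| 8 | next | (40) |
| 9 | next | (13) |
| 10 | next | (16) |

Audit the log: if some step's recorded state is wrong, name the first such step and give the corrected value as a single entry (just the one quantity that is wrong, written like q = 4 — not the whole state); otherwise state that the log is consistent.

Recomputing the run from the initial state:
step 1: x = 19
step 2: x = 7
step 3: x = 25
step 4: x = 73
step 5: x = 1
step 6: x = 34
step 7: x = 22
step 8: x = 40
step 9: x = 13
step 10: x = 16
This matches the log at every step.

no error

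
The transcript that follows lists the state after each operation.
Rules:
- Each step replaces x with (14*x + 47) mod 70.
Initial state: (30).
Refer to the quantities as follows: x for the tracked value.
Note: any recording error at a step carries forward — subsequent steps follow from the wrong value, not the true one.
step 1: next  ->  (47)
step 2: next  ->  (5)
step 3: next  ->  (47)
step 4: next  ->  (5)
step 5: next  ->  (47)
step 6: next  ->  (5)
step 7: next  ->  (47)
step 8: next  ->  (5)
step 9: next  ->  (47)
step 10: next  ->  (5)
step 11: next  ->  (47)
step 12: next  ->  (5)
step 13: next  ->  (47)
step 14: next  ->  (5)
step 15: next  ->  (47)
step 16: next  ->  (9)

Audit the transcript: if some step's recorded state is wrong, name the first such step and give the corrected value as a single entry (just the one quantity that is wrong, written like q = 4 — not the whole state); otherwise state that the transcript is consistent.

1. x = (14*30 + 47) mod 70 = 47 (matches)
2. x = (14*47 + 47) mod 70 = 5 (consistent with the transcript)
3. x = (14*5 + 47) mod 70 = 47 (in agreement)
4. x = (14*47 + 47) mod 70 = 5 (in agreement)
5. x = (14*5 + 47) mod 70 = 47 (checks out)
6. x = (14*47 + 47) mod 70 = 5 (verified)
7. x = (14*5 + 47) mod 70 = 47 (agrees with the transcript)
8. x = (14*47 + 47) mod 70 = 5 (confirmed correct)
9. x = (14*5 + 47) mod 70 = 47 (agrees with the transcript)
10. x = (14*47 + 47) mod 70 = 5 (agrees with the transcript)
11. x = (14*5 + 47) mod 70 = 47 (verified)
12. x = (14*47 + 47) mod 70 = 5 (no discrepancy)
13. x = (14*5 + 47) mod 70 = 47 (agrees with the transcript)
14. x = (14*47 + 47) mod 70 = 5 (matches)
15. x = (14*5 + 47) mod 70 = 47 (consistent with the transcript)
16. x = (14*47 + 47) mod 70 = 5 (this is not what the transcript shows)
First incorrect step: 16; the correct value is x = 5.

step 16, x = 5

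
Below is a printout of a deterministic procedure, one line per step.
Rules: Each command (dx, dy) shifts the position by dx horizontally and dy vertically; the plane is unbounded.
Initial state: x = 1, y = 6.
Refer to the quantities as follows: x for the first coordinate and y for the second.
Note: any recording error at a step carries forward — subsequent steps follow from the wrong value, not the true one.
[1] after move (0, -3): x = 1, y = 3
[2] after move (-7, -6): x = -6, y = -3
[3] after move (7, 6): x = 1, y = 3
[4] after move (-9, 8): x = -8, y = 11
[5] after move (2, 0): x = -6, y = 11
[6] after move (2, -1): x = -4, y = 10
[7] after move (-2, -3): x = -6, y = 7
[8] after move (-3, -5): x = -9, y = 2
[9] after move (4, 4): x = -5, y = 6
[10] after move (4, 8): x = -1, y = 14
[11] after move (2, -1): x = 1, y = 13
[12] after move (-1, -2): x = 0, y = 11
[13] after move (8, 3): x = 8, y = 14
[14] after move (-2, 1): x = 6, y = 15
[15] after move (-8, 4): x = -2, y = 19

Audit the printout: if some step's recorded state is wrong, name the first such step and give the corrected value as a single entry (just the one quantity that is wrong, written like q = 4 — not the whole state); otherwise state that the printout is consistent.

no error

step 1: x = 1 + (0) = 1, y = 6 + (-3) = 3 -> matches
step 2: x = 1 + (-7) = -6, y = 3 + (-6) = -3 -> exactly as logged
step 3: x = -6 + (7) = 1, y = -3 + (6) = 3 -> matches
step 4: x = 1 + (-9) = -8, y = 3 + (8) = 11 -> confirmed correct
step 5: x = -8 + (2) = -6, y = 11 + (0) = 11 -> consistent with the printout
step 6: x = -6 + (2) = -4, y = 11 + (-1) = 10 -> in agreement
step 7: x = -4 + (-2) = -6, y = 10 + (-3) = 7 -> matches
step 8: x = -6 + (-3) = -9, y = 7 + (-5) = 2 -> same as recorded
step 9: x = -9 + (4) = -5, y = 2 + (4) = 6 -> no discrepancy
step 10: x = -5 + (4) = -1, y = 6 + (8) = 14 -> no discrepancy
step 11: x = -1 + (2) = 1, y = 14 + (-1) = 13 -> same as recorded
step 12: x = 1 + (-1) = 0, y = 13 + (-2) = 11 -> exactly as logged
step 13: x = 0 + (8) = 8, y = 11 + (3) = 14 -> verified
step 14: x = 8 + (-2) = 6, y = 14 + (1) = 15 -> in agreement
step 15: x = 6 + (-8) = -2, y = 15 + (4) = 19 -> exactly as logged
All entries verified; no error found.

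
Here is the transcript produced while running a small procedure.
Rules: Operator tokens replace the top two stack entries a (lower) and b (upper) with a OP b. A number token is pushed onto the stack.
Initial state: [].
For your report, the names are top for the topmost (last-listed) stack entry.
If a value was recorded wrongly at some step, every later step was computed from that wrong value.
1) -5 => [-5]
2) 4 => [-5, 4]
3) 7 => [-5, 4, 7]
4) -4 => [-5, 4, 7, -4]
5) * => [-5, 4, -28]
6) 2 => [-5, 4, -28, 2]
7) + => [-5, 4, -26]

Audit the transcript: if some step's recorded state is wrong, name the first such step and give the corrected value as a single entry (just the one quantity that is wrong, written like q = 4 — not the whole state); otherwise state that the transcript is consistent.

no error

Step 1: push -5: top = -5 — same as recorded.
Step 2: push 4: top = 4 — matches.
Step 3: push 7: top = 7 — same as recorded.
Step 4: push -4: top = -4 — checks out.
Step 5: 7 * -4 = -28 — exactly as logged.
Step 6: push 2: top = 2 — checks out.
Step 7: -28 + 2 = -26 — exactly as logged.
No step deviates from the rules.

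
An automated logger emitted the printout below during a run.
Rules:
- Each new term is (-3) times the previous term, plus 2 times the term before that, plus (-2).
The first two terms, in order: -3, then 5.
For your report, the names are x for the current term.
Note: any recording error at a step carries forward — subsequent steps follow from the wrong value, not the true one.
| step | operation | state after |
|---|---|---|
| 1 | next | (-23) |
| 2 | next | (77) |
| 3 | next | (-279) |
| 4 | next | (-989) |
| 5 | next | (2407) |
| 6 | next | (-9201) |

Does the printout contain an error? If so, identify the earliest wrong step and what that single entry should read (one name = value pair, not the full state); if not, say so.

step 4, x = 989

Step 1: x = -3*(5) + (2)*(-3) + (-2) = -23 — matches.
Step 2: x = -3*(-23) + (2)*(5) + (-2) = 77 — consistent with the printout.
Step 3: x = -3*(77) + (2)*(-23) + (-2) = -279 — exactly as logged.
Step 4: x = -3*(-279) + (2)*(77) + (-2) = 989 — the printout disagrees here.
The audit stops at step 4: the recorded entry is wrong and should be x = 989.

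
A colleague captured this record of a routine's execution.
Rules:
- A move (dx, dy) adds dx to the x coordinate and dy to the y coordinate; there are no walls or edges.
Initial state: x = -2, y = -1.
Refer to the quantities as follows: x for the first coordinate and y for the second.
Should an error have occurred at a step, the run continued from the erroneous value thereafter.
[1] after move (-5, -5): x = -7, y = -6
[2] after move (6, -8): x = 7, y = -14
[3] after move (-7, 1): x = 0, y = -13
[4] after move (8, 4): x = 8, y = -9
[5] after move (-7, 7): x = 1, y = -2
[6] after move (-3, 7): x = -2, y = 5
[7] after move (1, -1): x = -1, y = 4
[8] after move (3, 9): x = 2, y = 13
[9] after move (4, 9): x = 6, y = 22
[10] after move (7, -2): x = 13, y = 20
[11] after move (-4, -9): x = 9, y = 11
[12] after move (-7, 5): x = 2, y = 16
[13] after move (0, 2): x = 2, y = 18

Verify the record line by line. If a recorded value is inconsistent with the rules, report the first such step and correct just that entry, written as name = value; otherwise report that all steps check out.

1. x = -2 + (-5) = -7, y = -1 + (-5) = -6 (no discrepancy)
2. x = -7 + (6) = -1, y = -6 + (-8) = -14 (the recorded entry deviates here)
Conclusion: step 2 carries the first error; the entry should be x = -1.

step 2, x = -1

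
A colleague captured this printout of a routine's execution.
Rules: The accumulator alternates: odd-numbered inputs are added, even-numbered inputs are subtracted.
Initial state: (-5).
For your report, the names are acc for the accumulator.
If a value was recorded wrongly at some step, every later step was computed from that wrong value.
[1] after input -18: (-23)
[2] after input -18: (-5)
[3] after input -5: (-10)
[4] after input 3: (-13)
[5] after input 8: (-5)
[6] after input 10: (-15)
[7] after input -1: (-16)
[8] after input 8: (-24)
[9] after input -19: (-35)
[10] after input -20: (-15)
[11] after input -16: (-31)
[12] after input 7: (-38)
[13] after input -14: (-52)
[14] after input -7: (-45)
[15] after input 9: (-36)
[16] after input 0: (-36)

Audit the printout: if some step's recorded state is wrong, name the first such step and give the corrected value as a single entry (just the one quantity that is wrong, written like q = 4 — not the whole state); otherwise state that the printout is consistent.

step 9, acc = -43

Recomputing the run from the initial state:
step 1: acc = -23
step 2: acc = -5
step 3: acc = -10
step 4: acc = -13
step 5: acc = -5
step 6: acc = -15
step 7: acc = -16
step 8: acc = -24
step 9: acc = -43
step 10: acc = -23
step 11: acc = -39
step 12: acc = -46
step 13: acc = -60
step 14: acc = -53
step 15: acc = -44
step 16: acc = -44
The first disagreement with the printout is at step 9, where the value should be acc = -43.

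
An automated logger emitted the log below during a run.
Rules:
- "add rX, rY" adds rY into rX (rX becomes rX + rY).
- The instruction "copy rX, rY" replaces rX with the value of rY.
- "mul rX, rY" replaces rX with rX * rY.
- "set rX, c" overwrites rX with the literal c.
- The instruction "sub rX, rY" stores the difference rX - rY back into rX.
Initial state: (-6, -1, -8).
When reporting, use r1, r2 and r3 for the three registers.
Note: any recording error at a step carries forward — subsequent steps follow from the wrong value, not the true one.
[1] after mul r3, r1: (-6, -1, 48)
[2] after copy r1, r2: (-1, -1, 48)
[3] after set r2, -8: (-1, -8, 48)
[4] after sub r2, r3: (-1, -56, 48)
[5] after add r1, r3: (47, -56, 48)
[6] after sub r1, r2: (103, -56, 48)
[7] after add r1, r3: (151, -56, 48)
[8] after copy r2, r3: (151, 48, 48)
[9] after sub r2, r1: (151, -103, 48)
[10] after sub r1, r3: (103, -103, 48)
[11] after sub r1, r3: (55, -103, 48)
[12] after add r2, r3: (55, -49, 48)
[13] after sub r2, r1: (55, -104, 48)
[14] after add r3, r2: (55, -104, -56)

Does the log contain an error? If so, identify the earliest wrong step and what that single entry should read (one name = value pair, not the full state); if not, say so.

Step 1: r3 = -8 * -6 = 48 — in agreement.
Step 2: r1 = -1 — consistent with the log.
Step 3: r2 = -8 — agrees with the log.
Step 4: r2 = -8 - 48 = -56 — confirmed correct.
Step 5: r1 = -1 + 48 = 47 — agrees with the log.
Step 6: r1 = 47 - -56 = 103 — checks out.
Step 7: r1 = 103 + 48 = 151 — no discrepancy.
Step 8: r2 = 48 — checks out.
Step 9: r2 = 48 - 151 = -103 — consistent with the log.
Step 10: r1 = 151 - 48 = 103 — confirmed correct.
Step 11: r1 = 103 - 48 = 55 — checks out.
Step 12: r2 = -103 + 48 = -55 — this is not what the log shows.
First deviation found at step 12; the corrected entry is r2 = -55.

step 12, r2 = -55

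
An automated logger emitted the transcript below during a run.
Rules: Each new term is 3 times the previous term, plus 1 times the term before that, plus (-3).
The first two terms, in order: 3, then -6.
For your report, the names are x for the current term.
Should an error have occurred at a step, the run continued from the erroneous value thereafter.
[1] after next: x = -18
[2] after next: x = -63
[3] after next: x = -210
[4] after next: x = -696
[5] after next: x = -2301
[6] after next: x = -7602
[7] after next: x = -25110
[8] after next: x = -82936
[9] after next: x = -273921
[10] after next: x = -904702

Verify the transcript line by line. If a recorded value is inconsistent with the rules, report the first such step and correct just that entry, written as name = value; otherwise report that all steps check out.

step 8, x = -82935

Step 1: x = 3*(-6) + (1)*(3) + (-3) = -18 — verified.
Step 2: x = 3*(-18) + (1)*(-6) + (-3) = -63 — matches.
Step 3: x = 3*(-63) + (1)*(-18) + (-3) = -210 — agrees with the transcript.
Step 4: x = 3*(-210) + (1)*(-63) + (-3) = -696 — verified.
Step 5: x = 3*(-696) + (1)*(-210) + (-3) = -2301 — no discrepancy.
Step 6: x = 3*(-2301) + (1)*(-696) + (-3) = -7602 — in agreement.
Step 7: x = 3*(-7602) + (1)*(-2301) + (-3) = -25110 — confirmed correct.
Step 8: x = 3*(-25110) + (1)*(-7602) + (-3) = -82935 — a discrepancy with the transcript.
So the first discrepancy is step 8, where the right value is x = -82935.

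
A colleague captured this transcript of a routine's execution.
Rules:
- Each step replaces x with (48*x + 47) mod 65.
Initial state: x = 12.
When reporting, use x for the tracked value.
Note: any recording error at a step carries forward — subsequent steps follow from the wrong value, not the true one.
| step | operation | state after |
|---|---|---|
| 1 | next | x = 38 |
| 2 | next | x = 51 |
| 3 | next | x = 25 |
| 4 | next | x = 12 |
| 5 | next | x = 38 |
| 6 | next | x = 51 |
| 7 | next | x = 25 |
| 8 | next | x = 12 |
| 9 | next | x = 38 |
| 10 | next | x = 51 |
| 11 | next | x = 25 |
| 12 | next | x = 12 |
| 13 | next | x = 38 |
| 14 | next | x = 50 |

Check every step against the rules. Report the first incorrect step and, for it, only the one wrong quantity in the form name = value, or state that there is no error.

Recomputing the run from the initial state:
step 1: x = 38
step 2: x = 51
step 3: x = 25
step 4: x = 12
step 5: x = 38
step 6: x = 51
step 7: x = 25
step 8: x = 12
step 9: x = 38
step 10: x = 51
step 11: x = 25
step 12: x = 12
step 13: x = 38
step 14: x = 51
The first disagreement with the transcript is at step 14, where the value should be x = 51.

step 14, x = 51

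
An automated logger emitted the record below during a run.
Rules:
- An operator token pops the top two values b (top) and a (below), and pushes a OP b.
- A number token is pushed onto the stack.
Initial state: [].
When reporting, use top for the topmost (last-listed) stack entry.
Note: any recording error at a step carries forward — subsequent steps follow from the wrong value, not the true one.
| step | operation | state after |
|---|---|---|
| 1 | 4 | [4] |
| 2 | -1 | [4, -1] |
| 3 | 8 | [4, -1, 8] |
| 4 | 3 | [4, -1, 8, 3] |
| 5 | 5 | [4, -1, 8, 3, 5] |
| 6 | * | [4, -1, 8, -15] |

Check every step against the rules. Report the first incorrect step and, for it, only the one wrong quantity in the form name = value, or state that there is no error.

step 6, top = 15

step 1: push 4: top = 4 -> in agreement
step 2: push -1: top = -1 -> agrees with the record
step 3: push 8: top = 8 -> same as recorded
step 4: push 3: top = 3 -> matches
step 5: push 5: top = 5 -> no discrepancy
step 6: 3 * 5 = 15 -> not what was recorded
The earliest wrong entry is at step 6: it should read top = 15.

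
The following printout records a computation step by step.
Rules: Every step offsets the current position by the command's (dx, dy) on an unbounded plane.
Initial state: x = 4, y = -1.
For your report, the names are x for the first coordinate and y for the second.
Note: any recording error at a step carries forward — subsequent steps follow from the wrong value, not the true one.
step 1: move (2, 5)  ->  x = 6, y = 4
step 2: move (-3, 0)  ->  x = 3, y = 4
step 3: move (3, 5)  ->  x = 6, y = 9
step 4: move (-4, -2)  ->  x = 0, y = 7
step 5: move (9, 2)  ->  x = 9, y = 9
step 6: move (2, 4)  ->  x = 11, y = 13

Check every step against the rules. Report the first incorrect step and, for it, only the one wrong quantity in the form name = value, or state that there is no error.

1. x = 4 + (2) = 6, y = -1 + (5) = 4 (same as recorded)
2. x = 6 + (-3) = 3, y = 4 + (0) = 4 (matches)
3. x = 3 + (3) = 6, y = 4 + (5) = 9 (checks out)
4. x = 6 + (-4) = 2, y = 9 + (-2) = 7 (the entry is off here)
First incorrect step: 4; the correct value is x = 2.

step 4, x = 2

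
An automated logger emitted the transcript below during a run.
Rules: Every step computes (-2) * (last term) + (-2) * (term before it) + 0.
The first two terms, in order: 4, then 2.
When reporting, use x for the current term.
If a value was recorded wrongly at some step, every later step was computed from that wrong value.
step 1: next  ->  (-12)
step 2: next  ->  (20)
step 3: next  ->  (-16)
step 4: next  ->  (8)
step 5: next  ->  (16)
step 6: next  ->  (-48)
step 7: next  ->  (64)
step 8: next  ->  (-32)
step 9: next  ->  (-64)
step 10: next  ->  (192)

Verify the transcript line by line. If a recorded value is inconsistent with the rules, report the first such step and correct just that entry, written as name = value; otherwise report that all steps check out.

Recomputing the run from the initial state:
step 1: x = -12
step 2: x = 20
step 3: x = -16
step 4: x = -8
step 5: x = 48
step 6: x = -80
step 7: x = 64
step 8: x = 32
step 9: x = -192
step 10: x = 320
The first disagreement with the transcript is at step 4, where the value should be x = -8.

step 4, x = -8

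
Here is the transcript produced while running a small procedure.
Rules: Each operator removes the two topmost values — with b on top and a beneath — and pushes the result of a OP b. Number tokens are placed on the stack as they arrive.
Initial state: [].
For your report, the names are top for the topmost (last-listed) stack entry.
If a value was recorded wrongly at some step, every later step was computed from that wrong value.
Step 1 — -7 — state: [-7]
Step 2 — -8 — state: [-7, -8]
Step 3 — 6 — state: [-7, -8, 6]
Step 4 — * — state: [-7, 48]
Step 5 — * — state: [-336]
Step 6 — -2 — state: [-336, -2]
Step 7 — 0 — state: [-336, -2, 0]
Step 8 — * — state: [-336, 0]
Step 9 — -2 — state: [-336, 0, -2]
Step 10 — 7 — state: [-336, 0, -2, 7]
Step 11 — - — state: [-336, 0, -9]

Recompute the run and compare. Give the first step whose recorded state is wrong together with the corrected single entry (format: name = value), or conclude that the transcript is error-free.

step 4, top = -48

1. push -7: top = -7 (in agreement)
2. push -8: top = -8 (in agreement)
3. push 6: top = 6 (verified)
4. -8 * 6 = -48 (this is not what the transcript shows)
Step 4 is the first one off; corrected, top = -48.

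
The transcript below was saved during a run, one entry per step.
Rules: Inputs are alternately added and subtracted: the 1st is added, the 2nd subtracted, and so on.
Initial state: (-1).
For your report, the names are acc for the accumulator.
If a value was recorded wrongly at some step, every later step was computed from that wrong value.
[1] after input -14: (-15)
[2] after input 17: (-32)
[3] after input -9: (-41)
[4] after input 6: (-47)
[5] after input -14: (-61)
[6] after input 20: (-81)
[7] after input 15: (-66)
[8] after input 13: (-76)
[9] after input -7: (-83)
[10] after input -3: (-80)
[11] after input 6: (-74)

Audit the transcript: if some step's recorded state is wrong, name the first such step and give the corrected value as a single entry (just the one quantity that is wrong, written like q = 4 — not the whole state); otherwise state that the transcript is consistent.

1. acc = -1 + -14 = -15 (no discrepancy)
2. acc = -15 - 17 = -32 (verified)
3. acc = -32 + -9 = -41 (same as recorded)
4. acc = -41 - 6 = -47 (confirmed correct)
5. acc = -47 + -14 = -61 (verified)
6. acc = -61 - 20 = -81 (confirmed correct)
7. acc = -81 + 15 = -66 (confirmed correct)
8. acc = -66 - 13 = -79 (the transcript disagrees here)
The earliest wrong entry is at step 8: it should read acc = -79.

step 8, acc = -79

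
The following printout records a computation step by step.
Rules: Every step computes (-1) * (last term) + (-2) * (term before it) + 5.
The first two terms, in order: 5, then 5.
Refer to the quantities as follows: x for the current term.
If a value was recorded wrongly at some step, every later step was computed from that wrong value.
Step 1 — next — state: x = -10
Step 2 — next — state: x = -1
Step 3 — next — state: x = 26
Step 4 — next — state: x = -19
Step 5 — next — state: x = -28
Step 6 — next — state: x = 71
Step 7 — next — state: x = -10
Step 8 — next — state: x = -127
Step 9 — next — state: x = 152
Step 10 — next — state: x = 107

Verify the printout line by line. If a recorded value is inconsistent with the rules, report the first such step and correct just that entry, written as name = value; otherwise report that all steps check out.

step 2, x = 5

step 1: x = -1*(5) + (-2)*(5) + (5) = -10 -> matches
step 2: x = -1*(-10) + (-2)*(5) + (5) = 5 -> the recorded entry deviates here
First incorrect step: 2; the correct value is x = 5.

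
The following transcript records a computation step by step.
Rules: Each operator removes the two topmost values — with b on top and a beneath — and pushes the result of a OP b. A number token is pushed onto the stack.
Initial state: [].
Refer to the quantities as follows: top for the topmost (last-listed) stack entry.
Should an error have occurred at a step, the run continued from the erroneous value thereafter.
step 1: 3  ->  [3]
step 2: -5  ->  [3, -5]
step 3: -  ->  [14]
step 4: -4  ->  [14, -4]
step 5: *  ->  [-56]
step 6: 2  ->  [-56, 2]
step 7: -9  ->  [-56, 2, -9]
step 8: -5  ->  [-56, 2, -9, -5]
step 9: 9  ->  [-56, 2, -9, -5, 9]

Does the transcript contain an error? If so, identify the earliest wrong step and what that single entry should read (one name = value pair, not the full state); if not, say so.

step 3, top = 8

Recomputing the run from the initial state:
step 1: [3]
step 2: [3, -5]
step 3: [8]
step 4: [8, -4]
step 5: [-32]
step 6: [-32, 2]
step 7: [-32, 2, -9]
step 8: [-32, 2, -9, -5]
step 9: [-32, 2, -9, -5, 9]
The first disagreement with the transcript is at step 3, where the value should be top = 8.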